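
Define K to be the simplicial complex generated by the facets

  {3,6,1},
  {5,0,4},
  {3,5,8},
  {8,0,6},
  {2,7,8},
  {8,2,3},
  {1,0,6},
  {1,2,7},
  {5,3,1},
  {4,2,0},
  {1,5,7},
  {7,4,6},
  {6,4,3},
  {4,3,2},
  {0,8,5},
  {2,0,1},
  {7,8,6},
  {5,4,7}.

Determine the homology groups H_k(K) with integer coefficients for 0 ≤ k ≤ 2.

Fix the vertex order 0 < 1 < 2 < 3 < 4 < 5 < 6 < 7 < 8 and write every simplex with vertices in increasing order. Then dim K = 2 and the simplices of K are:

  0-simplices (9): [0], [1], [2], [3], [4], [5], [6], [7], [8]
  1-simplices (27): (27 of them)
  2-simplices (18): [0,1,2], [0,1,6], [0,2,4], [0,4,5], [0,5,8], [0,6,8], [1,2,7], [1,3,5], [1,3,6], [1,5,7], [2,3,4], [2,3,8], [2,7,8], [3,4,6], [3,5,8], [4,5,7], [4,6,7], [6,7,8]

so the chain groups are C_0 ≅ Z^9, C_1 ≅ Z^27, C_2 ≅ Z^18.

The boundary map ∂_1: C_1 → C_0 sends each edge [p,q] (with p < q) to q − p. For instance
  ∂[1,6] = [6] − [1].
As a 9×27 matrix over Z this has rank 8, with invariant factors (1,1,1,1,1,1,1,1).

The boundary map ∂_2: C_2 → C_1 maps a triangle to the signed sum of its edges. For instance
  ∂[2,3,8] = [3,8] − [2,8] + [2,3],
  ∂[6,7,8] = [7,8] − [6,8] + [6,7].
The 27×18 boundary matrix has rank 17 and Smith normal form diag(1,1,1,1,1,1,1,1,1,1,1,1,1,1,1,1,1).

Computing H_k = (kernel of ∂_k) / (image of ∂_{k+1}):

  H_0: rank C_0 − rank ∂_1 = 9 − 8 = 1, and the invariant factors of ∂_1 are all 1, so H_0 = Z.
  H_1: rank ker ∂_1 − rank ∂_2 = (27 − 8) − 17 = 2, and the invariant factors of ∂_2 are all 1, so H_1 = Z^2.
  H_2: rank ker ∂_2 − rank ∂_3 = (18 − 17) − 0 = 1, and there is no ∂_3, so H_2 = Z.

As a check, the Euler characteristic is 9 − 27 + 18 = 0, which agrees with 1 − 2 + 1 = 0.

H_0 ≅ Z,  H_1 ≅ Z^2,  H_2 ≅ Z.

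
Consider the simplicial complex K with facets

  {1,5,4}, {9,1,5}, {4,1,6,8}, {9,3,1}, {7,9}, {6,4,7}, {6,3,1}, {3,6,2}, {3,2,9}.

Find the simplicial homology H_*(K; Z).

H_0 ≅ Z,  H_1 ≅ Z,  H_2 = 0,  H_3 = 0.

Take the total order 1 < 2 < 3 < 4 < 5 < 6 < 7 < 8 < 9 on the vertex set. Then K (dimension 3) consists of the simplices:

  0-simplices (9): [1], [2], [3], [4], [5], [6], [7], [8], [9]
  1-simplices (19): [1,3], [1,4], [1,5], [1,6], [1,8], [1,9], [2,3], [2,6], [2,9], [3,6], [3,9], [4,5], [4,6], [4,7], [4,8], [5,9], [6,7], [6,8], [7,9]
  2-simplices (11): [1,3,6], [1,3,9], [1,4,5], [1,4,6], [1,4,8], [1,5,9], [1,6,8], [2,3,6], [2,3,9], [4,6,7], [4,6,8]
  3-simplices (1): [1,4,6,8]

Hence C_0 ≅ Z^9, C_1 ≅ Z^19, C_2 ≅ Z^11, C_3 ≅ Z^1.

Boundary ∂_1: C_1 → C_0 is given by ∂[p,q] = [q] − [p].
As a 9×19 matrix over Z this has rank 8, with invariant factors (1,1,1,1,1,1,1,1).

Boundary ∂_2: C_2 → C_1 maps a triangle to the signed sum of its edges. For instance
  ∂[1,4,5] = [4,5] − [1,5] + [1,4],
  ∂[2,3,9] = [3,9] − [2,9] + [2,3].
The resulting 19×11 matrix has rank 10, and its Smith normal form has invariant factors (1,1,1,1,1,1,1,1,1,1).

∂_3: C_3 → C_2 sends each 3-simplex σ to the alternating sum Σ_i (−1)^i (σ with its i-th vertex removed). For instance
  ∂[1,4,6,8] = [4,6,8] − [1,6,8] + [1,4,8] − [1,4,6].
The 11×1 boundary matrix has rank 1 and Smith normal form diag(1).

Computing H_k = (kernel of ∂_k) / (image of ∂_{k+1}):

  H_0: rank C_0 − rank ∂_1 = 9 − 8 = 1, and the invariant factors of ∂_1 are all 1, so H_0 = Z.
  H_1: rank ker ∂_1 − rank ∂_2 = (19 − 8) − 10 = 1, and the invariant factors of ∂_2 are all 1, so H_1 = Z.
  H_2: rank ker ∂_2 − rank ∂_3 = (11 − 10) − 1 = 0, and the invariant factors of ∂_3 are all 1, so H_2 = 0.
  H_3: rank ker ∂_3 − rank ∂_4 = (1 − 1) − 0 = 0, and there is no ∂_4, so H_3 = 0.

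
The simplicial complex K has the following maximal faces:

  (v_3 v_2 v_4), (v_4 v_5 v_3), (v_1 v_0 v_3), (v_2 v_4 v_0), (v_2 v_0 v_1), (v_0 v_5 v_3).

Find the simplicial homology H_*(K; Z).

H_0 = Z,  H_1 = Z,  H_2 = 0.

We work with the vertex ordering v_0 < v_1 < v_2 < v_3 < v_4 < v_5. The simplices of K, each written with vertices in increasing order, are:

  0-simplices (6): [v_0], [v_1], [v_2], [v_3], [v_4], [v_5]
  1-simplices (12): [v_0,v_1], [v_0,v_2], [v_0,v_3], [v_0,v_4], [v_0,v_5], [v_1,v_2], [v_1,v_3], [v_2,v_3], [v_2,v_4], [v_3,v_4], [v_3,v_5], [v_4,v_5]
  2-simplices (6): [v_0,v_1,v_2], [v_0,v_1,v_3], [v_0,v_2,v_4], [v_0,v_3,v_5], [v_2,v_3,v_4], [v_3,v_4,v_5]

Hence C_0 ≅ Z^6, C_1 ≅ Z^12, C_2 ≅ Z^6.

Boundary ∂_1: C_1 → C_0 is given by ∂[p,q] = [q] − [p]. For instance
  ∂[v_3,v_4] = [v_4] − [v_3].
The 6×12 boundary matrix has rank 5 and Smith normal form diag(1,1,1,1,1).

∂_2: C_2 → C_1 maps a triangle to the signed sum of its edges. For instance
  ∂[v_3,v_4,v_5] = [v_4,v_5] − [v_3,v_5] + [v_3,v_4],
  ∂[v_0,v_3,v_5] = [v_3,v_5] − [v_0,v_5] + [v_0,v_3].
As a 12×6 matrix over Z this has rank 6, with invariant factors (1,1,1,1,1,1).

Reading off H_k = ker ∂_k / im ∂_{k+1}:

  H_0: rank C_0 − rank ∂_1 = 6 − 5 = 1, and the invariant factors of ∂_1 are all 1, so H_0 ≅ Z.
  H_1: rank ker ∂_1 − rank ∂_2 = (12 − 5) − 6 = 1, and the invariant factors of ∂_2 are all 1, so H_1 ≅ Z.
  H_2: rank ker ∂_2 − rank ∂_3 = (6 − 6) − 0 = 0, and there is no ∂_3, so H_2 ≅ 0.

As a check, the Euler characteristic is 6 − 12 + 6 = 0, which agrees with 1 − 1 + 0 = 0.
(K is a triangulation of the cylinder S^1 x I.)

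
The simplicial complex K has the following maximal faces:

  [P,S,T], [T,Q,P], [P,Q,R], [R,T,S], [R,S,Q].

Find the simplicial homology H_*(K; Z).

Take the total order P < Q < R < S < T on the vertex set. Then K (dimension 2) consists of the simplices:

  0-simplices (5): P, Q, R, S, T
  1-simplices (10): PQ, PR, PS, PT, QR, QS, QT, RS, RT, ST
  2-simplices (5): PQR, PQT, PST, QRS, RST

Hence C_0 ≅ Z^5, C_1 ≅ Z^10, C_2 ≅ Z^5.

The boundary map ∂_1: C_1 → C_0 maps an edge to its endpoints' difference, ∂[p,q] = q − p. For instance
  ∂PQ = Q − P.
This gives a 5×10 integer matrix of rank 4; reducing to Smith normal form yields diagonal entries (1,1,1,1).

Boundary ∂_2: C_2 → C_1 maps a triangle to the signed sum of its edges. For instance
  ∂PST = ST − PT + PS,
  ∂RST = ST − RT + RS.
As a 10×5 matrix over Z this has rank 5, with invariant factors (1,1,1,1,1).

Reading off H_k = ker ∂_k / im ∂_{k+1}:

  H_0: rank C_0 − rank ∂_1 = 5 − 4 = 1, and the invariant factors of ∂_1 are all 1, so H_0 ≅ Z.
  H_1: rank ker ∂_1 − rank ∂_2 = (10 − 4) − 5 = 1, and the invariant factors of ∂_2 are all 1, so H_1 ≅ Z.
  H_2: rank ker ∂_2 − rank ∂_3 = (5 − 5) − 0 = 0, and there is no ∂_3, so H_2 ≅ 0.

As a check, the Euler characteristic is 5 − 10 + 5 = 0, which agrees with 1 − 1 + 0 = 0.

H_0 = Z,  H_1 = Z,  H_2 = 0.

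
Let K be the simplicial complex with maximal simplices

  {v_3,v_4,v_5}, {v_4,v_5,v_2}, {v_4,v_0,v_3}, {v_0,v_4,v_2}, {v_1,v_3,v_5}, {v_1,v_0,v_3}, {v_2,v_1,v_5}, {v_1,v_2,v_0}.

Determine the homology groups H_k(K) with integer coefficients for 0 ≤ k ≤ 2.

K has 6 vertices, 12 edges, 8 triangles.
rank ∂_0 = 0, rank ∂_1 = 5 ⇒ b_0 = 6 − 0 − 5 = 1; all invariant factors of ∂_1 are 1 so no torsion. So H_0 = Z.
rank ∂_1 = 5, rank ∂_2 = 7 ⇒ b_1 = 12 − 5 − 7 = 0; all invariant factors of ∂_2 are 1 so no torsion. So H_1 = 0.
rank ∂_2 = 7, rank ∂_3 = 0 ⇒ b_2 = 8 − 7 − 0 = 1. So H_2 = Z.

H_0 = Z,  H_1 = 0,  H_2 = Z.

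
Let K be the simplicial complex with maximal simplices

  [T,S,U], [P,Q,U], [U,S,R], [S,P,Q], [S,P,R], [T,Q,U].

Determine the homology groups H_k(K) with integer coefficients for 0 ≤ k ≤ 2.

H_0 = Z,  H_1 = Z,  H_2 = 0.

Fix the vertex order P < Q < R < S < T < U and write every simplex with vertices in increasing order. Then dim K = 2 and the simplices of K are:

  0-simplices (6): P, Q, R, S, T, U
  1-simplices (12): PQ, PR, PS, PU, QS, QT, QU, RS, RU, ST, SU, TU
  2-simplices (6): PQS, PQU, PRS, QTU, RSU, STU

so the chain groups are C_0 ≅ Z^6, C_1 ≅ Z^12, C_2 ≅ Z^6.

The boundary map ∂_1: C_1 → C_0 is given by ∂[p,q] = [q] − [p].
This gives a 6×12 integer matrix of rank 5; reducing to Smith normal form yields diagonal entries (1,1,1,1,1).

The boundary map ∂_2: C_2 → C_1 sends each 2-simplex [p,q,r] to [q,r] − [p,r] + [p,q]. For instance
  ∂RSU = SU − RU + RS,
  ∂PQS = QS − PS + PQ.
As a 12×6 matrix over Z this has rank 6, with invariant factors (1,1,1,1,1,1).

Computing H_k = (kernel of ∂_k) / (image of ∂_{k+1}):

  H_0: rank C_0 − rank ∂_1 = 6 − 5 = 1, and the invariant factors of ∂_1 are all 1, so H_0 ≅ Z.
  H_1: rank ker ∂_1 − rank ∂_2 = (12 − 5) − 6 = 1, and the invariant factors of ∂_2 are all 1, so H_1 ≅ Z.
  H_2: rank ker ∂_2 − rank ∂_3 = (6 − 6) − 0 = 0, and there is no ∂_3, so H_2 ≅ 0.

As a check, the Euler characteristic is 6 − 12 + 6 = 0, which agrees with 1 − 1 + 0 = 0.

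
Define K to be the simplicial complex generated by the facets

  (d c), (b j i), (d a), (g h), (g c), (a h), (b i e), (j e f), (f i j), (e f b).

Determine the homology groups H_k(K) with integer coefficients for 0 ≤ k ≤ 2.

Take the total order a < b < c < d < e < f < g < h < i < j on the vertex set. Then K (dimension 2) consists of the simplices:

  0-simplices (10): a, b, c, d, e, f, g, h, i, j
  1-simplices (15): ad, ah, be, bf, bi, bj, cd, cg, ef, ei, ej, fi, fj, gh, ij
  2-simplices (5): bef, bei, bij, efj, fij

so the chain groups are C_0 ≅ Z^10, C_1 ≅ Z^15, C_2 ≅ Z^5.

∂_1: C_1 → C_0 sends each edge [p,q] (with p < q) to q − p. For instance
  ∂ah = h − a.
The resulting 10×15 matrix has rank 8, and its Smith normal form has invariant factors (1,1,1,1,1,1,1,1).

The boundary map ∂_2: C_2 → C_1 maps a triangle to the signed sum of its edges. For instance
  ∂bef = ef − bf + be,
  ∂efj = fj − ej + ef.
The resulting 15×5 matrix has rank 5, and its Smith normal form has invariant factors (1,1,1,1,1).

From H_k ≅ ker(∂_k) / im(∂_{k+1}) we obtain:

  H_0: rank C_0 − rank ∂_1 = 10 − 8 = 2, and the invariant factors of ∂_1 are all 1, so H_0 ≅ Z^2.
  H_1: rank ker ∂_1 − rank ∂_2 = (15 − 8) − 5 = 2, and the invariant factors of ∂_2 are all 1, so H_1 ≅ Z^2.
  H_2: rank ker ∂_2 − rank ∂_3 = (5 − 5) − 0 = 0, and there is no ∂_3, so H_2 ≅ 0.

(K is a triangulation of the disjoint union of the circle S^1 and the Möbius band.)

H_0 ≅ Z^2,  H_1 ≅ Z^2,  H_2 = 0.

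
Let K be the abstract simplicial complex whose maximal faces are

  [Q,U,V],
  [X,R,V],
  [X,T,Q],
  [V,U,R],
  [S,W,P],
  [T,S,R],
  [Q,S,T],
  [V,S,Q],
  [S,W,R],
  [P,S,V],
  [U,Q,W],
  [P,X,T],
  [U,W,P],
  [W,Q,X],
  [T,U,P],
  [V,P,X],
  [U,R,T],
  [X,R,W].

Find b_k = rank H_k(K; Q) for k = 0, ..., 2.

b_0 = 1, b_1 = 2, b_2 = 1.

We work with the vertex ordering P < Q < R < S < T < U < V < W < X. The simplices of K, each written with vertices in increasing order, are:

  0-simplices (9): P, Q, R, S, T, U, V, W, X
  1-simplices (27): PS, PT, PU, PV, PW, PX, QS, QT, QU, QV, QW, QX, RS, RT, RU, RV, RW, RX, ST, SV, SW, TU, TX, UV, UW, VX, WX
  2-simplices (18): PSV, PSW, PTU, PTX, PUW, PVX, QST, QSV, QTX, QUV, QUW, QWX, RST, RSW, RTU, RUV, RVX, RWX

giving chain groups C_0 ≅ Z^9, C_1 ≅ Z^27, C_2 ≅ Z^18.

The boundary map ∂_1: C_1 → C_0 is given by ∂[p,q] = [q] − [p]. For instance
  ∂RU = U − R.
The 9×27 boundary matrix has rank 8 and Smith normal form diag(1,1,1,1,1,1,1,1).

Boundary ∂_2: C_2 → C_1 maps a triangle to the signed sum of its edges. For instance
  ∂QTX = TX − QX + QT,
  ∂RTU = TU − RU + RT.
The resulting 27×18 matrix has rank 17, and its Smith normal form has invariant factors (1,1,1,1,1,1,1,1,1,1,1,1,1,1,1,1,1).

Computing H_k = (kernel of ∂_k) / (image of ∂_{k+1}):

  H_0: rank C_0 − rank ∂_1 = 9 − 8 = 1, and the invariant factors of ∂_1 are all 1, so H_0 = Z.
  H_1: rank ker ∂_1 − rank ∂_2 = (27 − 8) − 17 = 2, and the invariant factors of ∂_2 are all 1, so H_1 = Z^2.
  H_2: rank ker ∂_2 − rank ∂_3 = (18 − 17) − 0 = 1, and there is no ∂_3, so H_2 = Z.

(K is a triangulation of the torus T^2.)

Hence the Betti numbers are b_0 = 1, b_1 = 2, b_2 = 1.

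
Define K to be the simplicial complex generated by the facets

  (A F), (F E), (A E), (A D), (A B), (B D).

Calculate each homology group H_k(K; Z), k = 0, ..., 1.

We work with the vertex ordering A < B < D < E < F. The simplices of K, each written with vertices in increasing order, are:

  0-simplices (5): A, B, D, E, F
  1-simplices (6): AB, AD, AE, AF, BD, EF

Hence C_0 ≅ Z^5, C_1 ≅ Z^6.

The boundary map ∂_1: C_1 → C_0 sends each edge [p,q] (with p < q) to q − p. For instance
  ∂BD = D − B.
As a 5×6 matrix over Z this has rank 4, with invariant factors (1,1,1,1).

From H_k ≅ ker(∂_k) / im(∂_{k+1}) we obtain:

  H_0: rank C_0 − rank ∂_1 = 5 − 4 = 1, and the invariant factors of ∂_1 are all 1, so H_0 = Z.
  H_1: rank ker ∂_1 − rank ∂_2 = (6 − 4) − 0 = 2, and there is no ∂_2, so H_1 = Z^2.

As a check, the Euler characteristic is 5 − 6 = -1, which agrees with 1 − 2 = -1.

H_0 = Z,  H_1 = Z^2.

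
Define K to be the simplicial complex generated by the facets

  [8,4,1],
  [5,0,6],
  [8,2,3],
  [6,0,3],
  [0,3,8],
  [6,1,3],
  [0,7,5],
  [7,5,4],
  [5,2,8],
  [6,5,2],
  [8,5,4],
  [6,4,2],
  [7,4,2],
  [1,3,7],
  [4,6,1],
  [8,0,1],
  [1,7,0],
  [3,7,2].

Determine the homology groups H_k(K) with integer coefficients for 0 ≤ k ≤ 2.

Take the total order 0 < 1 < 2 < 3 < 4 < 5 < 6 < 7 < 8 on the vertex set. Then K (dimension 2) consists of the simplices:

  0-simplices (9): [0], [1], [2], [3], [4], [5], [6], [7], [8]
  1-simplices (27): (27 of them)
  2-simplices (18): [0,1,7], [0,1,8], [0,3,6], [0,3,8], [0,5,6], [0,5,7], [1,3,6], [1,3,7], [1,4,6], [1,4,8], [2,3,7], [2,3,8], [2,4,6], [2,4,7], [2,5,6], [2,5,8], [4,5,7], [4,5,8]

giving chain groups C_0 ≅ Z^9, C_1 ≅ Z^27, C_2 ≅ Z^18.

Boundary ∂_1: C_1 → C_0 maps an edge to its endpoints' difference, ∂[p,q] = q − p.
This gives a 9×27 integer matrix of rank 8; reducing to Smith normal form yields diagonal entries (1,1,1,1,1,1,1,1).

The boundary map ∂_2: C_2 → C_1 sends each 2-simplex [p,q,r] to [q,r] − [p,r] + [p,q]. For instance
  ∂[2,5,8] = [5,8] − [2,8] + [2,5],
  ∂[0,3,6] = [3,6] − [0,6] + [0,3].
The resulting 27×18 matrix has rank 18, and its Smith normal form has invariant factors (1,1,1,1,1,1,1,1,1,1,1,1,1,1,1,1,1,2).

Now H_k = ker ∂_k / im ∂_{k+1}, so:

  H_0: rank C_0 − rank ∂_1 = 9 − 8 = 1, and the invariant factors of ∂_1 are all 1, so H_0 ≅ Z.
  H_1: rank ker ∂_1 − rank ∂_2 = (27 − 8) − 18 = 1, and ∂_2 has invariant factor 2 > 1, so H_1 ≅ Z ⊕ Z/2Z.
  H_2: rank ker ∂_2 − rank ∂_3 = (18 − 18) − 0 = 0, and there is no ∂_3, so H_2 ≅ 0.

As a check, the Euler characteristic is 9 − 27 + 18 = 0, which agrees with 1 − 1 + 0 = 0.

H_0 ≅ Z,  H_1 ≅ Z ⊕ Z/2Z,  H_2 = 0.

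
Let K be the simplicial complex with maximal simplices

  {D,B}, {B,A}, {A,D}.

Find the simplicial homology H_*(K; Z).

H_0 ≅ Z,  H_1 ≅ Z.

We work with the vertex ordering A < B < D. The simplices of K, each written with vertices in increasing order, are:

  0-simplices (3): A, B, D
  1-simplices (3): AB, AD, BD

so the chain groups are C_0 ≅ Z^3, C_1 ≅ Z^3.

∂_1: C_1 → C_0 maps an edge to its endpoints' difference, ∂[p,q] = q − p. For instance
  ∂AD = D − A.
This gives a 3×3 integer matrix of rank 2; reducing to Smith normal form yields diagonal entries (1,1).

From H_k ≅ ker(∂_k) / im(∂_{k+1}) we obtain:

  H_0: rank C_0 − rank ∂_1 = 3 − 2 = 1, and the invariant factors of ∂_1 are all 1, so H_0 = Z.
  H_1: rank ker ∂_1 − rank ∂_2 = (3 − 2) − 0 = 1, and there is no ∂_2, so H_1 = Z.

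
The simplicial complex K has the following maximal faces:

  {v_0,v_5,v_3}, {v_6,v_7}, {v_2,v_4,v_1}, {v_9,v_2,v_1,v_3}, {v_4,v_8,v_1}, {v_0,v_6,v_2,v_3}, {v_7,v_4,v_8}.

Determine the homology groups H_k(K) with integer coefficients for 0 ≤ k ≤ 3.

Fix the vertex order v_0 < v_1 < v_2 < v_3 < v_4 < v_5 < v_6 < v_7 < v_8 < v_9 and write every simplex with vertices in increasing order. Then dim K = 3 and the simplices of K are:

  0-simplices (10): [v_0], [v_1], [v_2], [v_3], [v_4], [v_5], [v_6], [v_7], [v_8], [v_9]
  1-simplices (20): (20 of them)
  2-simplices (12): (12 of them)
  3-simplices (2): [v_0,v_2,v_3,v_6], [v_1,v_2,v_3,v_9]

Hence C_0 ≅ Z^10, C_1 ≅ Z^20, C_2 ≅ Z^12, C_3 ≅ Z^2.

The boundary map ∂_1: C_1 → C_0 sends each edge [p,q] (with p < q) to q − p.
As a 10×20 matrix over Z this has rank 9, with invariant factors (1,1,1,1,1,1,1,1,1).

The boundary map ∂_2: C_2 → C_1 maps a triangle to the signed sum of its edges. For instance
  ∂[v_1,v_3,v_9] = [v_3,v_9] − [v_1,v_9] + [v_1,v_3],
  ∂[v_1,v_2,v_9] = [v_2,v_9] − [v_1,v_9] + [v_1,v_2].
The resulting 20×12 matrix has rank 10, and its Smith normal form has invariant factors (1,1,1,1,1,1,1,1,1,1).

∂_3: C_3 → C_2 sends each 3-simplex σ to the alternating sum Σ_i (−1)^i (σ with its i-th vertex removed). For instance
  ∂[v_1,v_2,v_3,v_9] = [v_2,v_3,v_9] − [v_1,v_3,v_9] + [v_1,v_2,v_9] − [v_1,v_2,v_3],
  ∂[v_0,v_2,v_3,v_6] = [v_2,v_3,v_6] − [v_0,v_3,v_6] + [v_0,v_2,v_6] − [v_0,v_2,v_3].
The resulting 12×2 matrix has rank 2, and its Smith normal form has invariant factors (1,1).

Reading off H_k = ker ∂_k / im ∂_{k+1}:

  H_0: rank C_0 − rank ∂_1 = 10 − 9 = 1, and the invariant factors of ∂_1 are all 1, so H_0 ≅ Z.
  H_1: rank ker ∂_1 − rank ∂_2 = (20 − 9) − 10 = 1, and the invariant factors of ∂_2 are all 1, so H_1 ≅ Z.
  H_2: rank ker ∂_2 − rank ∂_3 = (12 − 10) − 2 = 0, and the invariant factors of ∂_3 are all 1, so H_2 ≅ 0.
  H_3: rank ker ∂_3 − rank ∂_4 = (2 − 2) − 0 = 0, and there is no ∂_4, so H_3 ≅ 0.

H_0 ≅ Z,  H_1 ≅ Z,  H_2 = 0,  H_3 = 0.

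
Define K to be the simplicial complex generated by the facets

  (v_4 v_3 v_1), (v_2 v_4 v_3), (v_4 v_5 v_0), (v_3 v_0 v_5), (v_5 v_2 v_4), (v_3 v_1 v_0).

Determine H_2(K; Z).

H_2 ≅ 0.

K has 6 vertices, 12 edges, 6 triangles.
rank ∂_2 = 6, rank ∂_3 = 0 ⇒ b_2 = 6 − 6 − 0 = 0. So H_2 = 0.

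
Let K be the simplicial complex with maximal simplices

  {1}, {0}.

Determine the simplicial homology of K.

We work with the vertex ordering 0 < 1. The simplices of K, each written with vertices in increasing order, are:

  0-simplices (2): [0], [1]

so the chain groups are C_0 ≅ Z^2.

Computing H_k = (kernel of ∂_k) / (image of ∂_{k+1}):

  H_0: rank C_0 − rank ∂_1 = 2 − 0 = 2, and there is no ∂_1, so H_0 ≅ Z^2.

(K is a triangulation of a set of 2 points.)

H_0 ≅ Z^2.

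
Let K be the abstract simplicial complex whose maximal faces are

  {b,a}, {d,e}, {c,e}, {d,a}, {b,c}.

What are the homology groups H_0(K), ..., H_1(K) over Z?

H_0 = Z,  H_1 = Z.

Fix the vertex order a < b < c < d < e and write every simplex with vertices in increasing order. Then dim K = 1 and the simplices of K are:

  0-simplices (5): a, b, c, d, e
  1-simplices (5): ab, ad, bc, ce, de

so the chain groups are C_0 ≅ Z^5, C_1 ≅ Z^5.

Boundary ∂_1: C_1 → C_0 maps an edge to its endpoints' difference, ∂[p,q] = q − p. For instance
  ∂de = e − d.
The resulting 5×5 matrix has rank 4, and its Smith normal form has invariant factors (1,1,1,1).

Now H_k = ker ∂_k / im ∂_{k+1}, so:

  H_0: rank C_0 − rank ∂_1 = 5 − 4 = 1, and the invariant factors of ∂_1 are all 1, so H_0 ≅ Z.
  H_1: rank ker ∂_1 − rank ∂_2 = (5 − 4) − 0 = 1, and there is no ∂_2, so H_1 ≅ Z.

(K is a triangulation of the circle S^1.)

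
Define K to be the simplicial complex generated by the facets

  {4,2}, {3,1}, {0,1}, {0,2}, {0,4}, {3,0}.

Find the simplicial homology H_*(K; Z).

H_0 ≅ Z,  H_1 ≅ Z^2.

Fix the vertex order 0 < 1 < 2 < 3 < 4 and write every simplex with vertices in increasing order. Then dim K = 1 and the simplices of K are:

  0-simplices (5): [0], [1], [2], [3], [4]
  1-simplices (6): [0,1], [0,2], [0,3], [0,4], [1,3], [2,4]

Hence C_0 ≅ Z^5, C_1 ≅ Z^6.

The boundary map ∂_1: C_1 → C_0 maps an edge to its endpoints' difference, ∂[p,q] = q − p.
This gives a 5×6 integer matrix of rank 4; reducing to Smith normal form yields diagonal entries (1,1,1,1).

Computing H_k = (kernel of ∂_k) / (image of ∂_{k+1}):

  H_0: rank C_0 − rank ∂_1 = 5 − 4 = 1, and the invariant factors of ∂_1 are all 1, so H_0 = Z.
  H_1: rank ker ∂_1 − rank ∂_2 = (6 − 4) − 0 = 2, and there is no ∂_2, so H_1 = Z^2.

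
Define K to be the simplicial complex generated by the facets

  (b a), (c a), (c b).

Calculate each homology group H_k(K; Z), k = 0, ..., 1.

H_0 = Z,  H_1 = Z.

K has 3 vertices, 3 edges.
rank ∂_0 = 0, rank ∂_1 = 2 ⇒ b_0 = 3 − 0 − 2 = 1; all invariant factors of ∂_1 are 1 so no torsion. So H_0 = Z.
rank ∂_1 = 2, rank ∂_2 = 0 ⇒ b_1 = 3 − 2 − 0 = 1. So H_1 = Z.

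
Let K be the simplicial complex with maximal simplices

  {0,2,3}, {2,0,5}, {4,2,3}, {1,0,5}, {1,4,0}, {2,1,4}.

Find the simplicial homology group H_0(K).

We work with the vertex ordering 0 < 1 < 2 < 3 < 4 < 5. The simplices of K, each written with vertices in increasing order, are:

  0-simplices (6): [0], [1], [2], [3], [4], [5]
  1-simplices (12): [0,1], [0,2], [0,3], [0,4], [0,5], [1,2], [1,4], [1,5], [2,3], [2,4], [2,5], [3,4]
  2-simplices (6): [0,1,4], [0,1,5], [0,2,3], [0,2,5], [1,2,4], [2,3,4]

giving chain groups C_0 ≅ Z^6, C_1 ≅ Z^12, C_2 ≅ Z^6.

The boundary map ∂_1: C_1 → C_0 sends each edge [p,q] (with p < q) to q − p.
As a 6×12 matrix over Z this has rank 5, with invariant factors (1,1,1,1,1).

∂_2: C_2 → C_1 sends each 2-simplex [p,q,r] to [q,r] − [p,r] + [p,q]. For instance
  ∂[0,2,3] = [2,3] − [0,3] + [0,2],
  ∂[0,2,5] = [2,5] − [0,5] + [0,2].
This gives a 12×6 integer matrix of rank 6; reducing to Smith normal form yields diagonal entries (1,1,1,1,1,1).

Reading off H_k = ker ∂_k / im ∂_{k+1}:

  H_0: rank C_0 − rank ∂_1 = 6 − 5 = 1, and the invariant factors of ∂_1 are all 1, so H_0 = Z.

(K is a triangulation of the cylinder S^1 x I.)

H_0 = Z.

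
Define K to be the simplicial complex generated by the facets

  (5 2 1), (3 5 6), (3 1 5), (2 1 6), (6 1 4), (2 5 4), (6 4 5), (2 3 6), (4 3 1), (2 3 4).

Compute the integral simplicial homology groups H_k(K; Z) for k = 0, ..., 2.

H_0 = Z,  H_1 = Z/2,  H_2 = 0.

Take the total order 1 < 2 < 3 < 4 < 5 < 6 on the vertex set. Then K (dimension 2) consists of the simplices:

  0-simplices (6): [1], [2], [3], [4], [5], [6]
  1-simplices (15): [1,2], [1,3], [1,4], [1,5], [1,6], [2,3], [2,4], [2,5], [2,6], [3,4], [3,5], [3,6], [4,5], [4,6], [5,6]
  2-simplices (10): [1,2,5], [1,2,6], [1,3,4], [1,3,5], [1,4,6], [2,3,4], [2,3,6], [2,4,5], [3,5,6], [4,5,6]

giving chain groups C_0 ≅ Z^6, C_1 ≅ Z^15, C_2 ≅ Z^10.

Boundary ∂_1: C_1 → C_0 maps an edge to its endpoints' difference, ∂[p,q] = q − p. For instance
  ∂[1,6] = [6] − [1].
The 6×15 boundary matrix has rank 5 and Smith normal form diag(1,1,1,1,1).

Boundary ∂_2: C_2 → C_1 maps a triangle to the signed sum of its edges. For instance
  ∂[2,3,4] = [3,4] − [2,4] + [2,3],
  ∂[2,3,6] = [3,6] − [2,6] + [2,3].
This gives a 15×10 integer matrix of rank 10; reducing to Smith normal form yields diagonal entries (1,1,1,1,1,1,1,1,1,2).

Reading off H_k = ker ∂_k / im ∂_{k+1}:

  H_0: rank C_0 − rank ∂_1 = 6 − 5 = 1, and the invariant factors of ∂_1 are all 1, so H_0 = Z.
  H_1: rank ker ∂_1 − rank ∂_2 = (15 − 5) − 10 = 0, and ∂_2 has invariant factor 2 > 1, so H_1 = Z/2.
  H_2: rank ker ∂_2 − rank ∂_3 = (10 − 10) − 0 = 0, and there is no ∂_3, so H_2 = 0.

(K is a triangulation of the real projective plane RP^2.)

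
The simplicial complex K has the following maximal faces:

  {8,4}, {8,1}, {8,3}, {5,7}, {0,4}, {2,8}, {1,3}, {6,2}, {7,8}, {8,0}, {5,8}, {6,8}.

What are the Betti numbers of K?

b_0 = 1, b_1 = 4.

Fix the vertex order 0 < 1 < 2 < 3 < 4 < 5 < 6 < 7 < 8 and write every simplex with vertices in increasing order. Then dim K = 1 and the simplices of K are:

  0-simplices (9): [0], [1], [2], [3], [4], [5], [6], [7], [8]
  1-simplices (12): [0,4], [0,8], [1,3], [1,8], [2,6], [2,8], [3,8], [4,8], [5,7], [5,8], [6,8], [7,8]

so the chain groups are C_0 ≅ Z^9, C_1 ≅ Z^12.

The boundary map ∂_1: C_1 → C_0 sends each edge [p,q] (with p < q) to q − p. For instance
  ∂[0,4] = [4] − [0].
The 9×12 boundary matrix has rank 8 and Smith normal form diag(1,1,1,1,1,1,1,1).

Now H_k = ker ∂_k / im ∂_{k+1}, so:

  H_0: rank C_0 − rank ∂_1 = 9 − 8 = 1, and the invariant factors of ∂_1 are all 1, so H_0 = Z.
  H_1: rank ker ∂_1 − rank ∂_2 = (12 − 8) − 0 = 4, and there is no ∂_2, so H_1 = Z^4.

Hence the Betti numbers are b_0 = 1, b_1 = 4.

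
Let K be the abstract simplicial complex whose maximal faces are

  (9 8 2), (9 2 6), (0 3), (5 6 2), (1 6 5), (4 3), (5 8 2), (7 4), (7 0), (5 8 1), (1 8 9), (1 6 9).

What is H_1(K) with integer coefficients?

Take the total order 0 < 1 < 2 < 3 < 4 < 5 < 6 < 7 < 8 < 9 on the vertex set. Then K (dimension 2) consists of the simplices:

  0-simplices (10): [0], [1], [2], [3], [4], [5], [6], [7], [8], [9]
  1-simplices (16): [0,3], [0,7], [1,5], [1,6], [1,8], [1,9], [2,5], [2,6], [2,8], [2,9], [3,4], [4,7], [5,6], [5,8], [6,9], [8,9]
  2-simplices (8): [1,5,6], [1,5,8], [1,6,9], [1,8,9], [2,5,6], [2,5,8], [2,6,9], [2,8,9]

Hence C_0 ≅ Z^10, C_1 ≅ Z^16, C_2 ≅ Z^8.

The boundary map ∂_1: C_1 → C_0 is given by ∂[p,q] = [q] − [p].
This gives a 10×16 integer matrix of rank 8; reducing to Smith normal form yields diagonal entries (1,1,1,1,1,1,1,1).

∂_2: C_2 → C_1 acts by ∂[p,q,r] = [q,r] − [p,r] + [p,q]. For instance
  ∂[1,8,9] = [8,9] − [1,9] + [1,8],
  ∂[1,5,6] = [5,6] − [1,6] + [1,5].
The 16×8 boundary matrix has rank 7 and Smith normal form diag(1,1,1,1,1,1,1).

Computing H_k = (kernel of ∂_k) / (image of ∂_{k+1}):

  H_1: rank ker ∂_1 − rank ∂_2 = (16 − 8) − 7 = 1, and the invariant factors of ∂_2 are all 1, so H_1 = Z.

(K is a triangulation of the disjoint union of the circle S^1 and the 2-sphere S^2.)

H_1 ≅ Z.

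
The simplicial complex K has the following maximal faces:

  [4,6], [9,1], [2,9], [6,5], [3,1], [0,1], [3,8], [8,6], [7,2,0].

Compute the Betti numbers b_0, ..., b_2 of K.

b_0 = 1, b_1 = 1, b_2 = 0.

Fix the vertex order 0 < 1 < 2 < 3 < 4 < 5 < 6 < 7 < 8 < 9 and write every simplex with vertices in increasing order. Then dim K = 2 and the simplices of K are:

  0-simplices (10): [0], [1], [2], [3], [4], [5], [6], [7], [8], [9]
  1-simplices (11): [0,1], [0,2], [0,7], [1,3], [1,9], [2,7], [2,9], [3,8], [4,6], [5,6], [6,8]
  2-simplices (1): [0,2,7]

Hence C_0 ≅ Z^10, C_1 ≅ Z^11, C_2 ≅ Z^1.

Boundary ∂_1: C_1 → C_0 is given by ∂[p,q] = [q] − [p]. For instance
  ∂[1,3] = [3] − [1].
This gives a 10×11 integer matrix of rank 9; reducing to Smith normal form yields diagonal entries (1,1,1,1,1,1,1,1,1).

Boundary ∂_2: C_2 → C_1 maps a triangle to the signed sum of its edges. For instance
  ∂[0,2,7] = [2,7] − [0,7] + [0,2].
The 11×1 boundary matrix has rank 1 and Smith normal form diag(1).

Now H_k = ker ∂_k / im ∂_{k+1}, so:

  H_0: rank C_0 − rank ∂_1 = 10 − 9 = 1, and the invariant factors of ∂_1 are all 1, so H_0 ≅ Z.
  H_1: rank ker ∂_1 − rank ∂_2 = (11 − 9) − 1 = 1, and the invariant factors of ∂_2 are all 1, so H_1 ≅ Z.
  H_2: rank ker ∂_2 − rank ∂_3 = (1 − 1) − 0 = 0, and there is no ∂_3, so H_2 ≅ 0.

Hence the Betti numbers are b_0 = 1, b_1 = 1, b_2 = 0.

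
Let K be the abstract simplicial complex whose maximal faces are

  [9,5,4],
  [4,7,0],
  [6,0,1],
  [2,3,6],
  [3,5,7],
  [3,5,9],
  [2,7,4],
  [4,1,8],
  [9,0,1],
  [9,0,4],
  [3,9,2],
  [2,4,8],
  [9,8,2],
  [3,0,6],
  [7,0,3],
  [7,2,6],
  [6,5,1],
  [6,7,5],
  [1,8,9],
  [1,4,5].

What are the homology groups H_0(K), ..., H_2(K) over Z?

H_0 ≅ Z,  H_1 ≅ Z ⊕ Z_2,  H_2 = 0.

Take the total order 0 < 1 < 2 < 3 < 4 < 5 < 6 < 7 < 8 < 9 on the vertex set. Then K (dimension 2) consists of the simplices:

  0-simplices (10): [0], [1], [2], [3], [4], [5], [6], [7], [8], [9]
  1-simplices (30): (30 of them)
  2-simplices (20): (20 of them)

Hence C_0 ≅ Z^10, C_1 ≅ Z^30, C_2 ≅ Z^20.

∂_1: C_1 → C_0 is given by ∂[p,q] = [q] − [p].
The resulting 10×30 matrix has rank 9, and its Smith normal form has invariant factors (1,1,1,1,1,1,1,1,1).

Boundary ∂_2: C_2 → C_1 acts by ∂[p,q,r] = [q,r] − [p,r] + [p,q]. For instance
  ∂[0,3,6] = [3,6] − [0,6] + [0,3],
  ∂[3,5,9] = [5,9] − [3,9] + [3,5].
The 30×20 boundary matrix has rank 20 and Smith normal form diag(1,1,1,1,1,1,1,1,1,1,1,1,1,1,1,1,1,1,1,2).

Computing H_k = (kernel of ∂_k) / (image of ∂_{k+1}):

  H_0: rank C_0 − rank ∂_1 = 10 − 9 = 1, and the invariant factors of ∂_1 are all 1, so H_0 ≅ Z.
  H_1: rank ker ∂_1 − rank ∂_2 = (30 − 9) − 20 = 1, and ∂_2 has invariant factor 2 > 1, so H_1 ≅ Z ⊕ Z_2.
  H_2: rank ker ∂_2 − rank ∂_3 = (20 − 20) − 0 = 0, and there is no ∂_3, so H_2 ≅ 0.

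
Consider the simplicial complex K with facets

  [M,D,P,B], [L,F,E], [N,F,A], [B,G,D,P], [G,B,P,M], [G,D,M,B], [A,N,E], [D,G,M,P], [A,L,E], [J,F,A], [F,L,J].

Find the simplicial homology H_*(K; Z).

H_0 = Z^2,  H_1 = Z,  H_2 = 0,  H_3 = Z.

Take the total order A < B < D < E < F < G < J < L < M < N < P on the vertex set. Then K (dimension 3) consists of the simplices:

  0-simplices (11): A, B, D, E, F, G, J, L, M, N, P
  1-simplices (22): AE, AF, AJ, AL, AN, BD, BG, BM, BP, DG, DM, DP, EF, EL, EN, FJ, FL, FN, GM, GP, JL, MP
  2-simplices (16): AEL, AEN, AFJ, AFN, BDG, BDM, BDP, BGM, BGP, BMP, DGM, DGP, DMP, EFL, FJL, GMP
  3-simplices (5): BDGM, BDGP, BDMP, BGMP, DGMP

giving chain groups C_0 ≅ Z^11, C_1 ≅ Z^22, C_2 ≅ Z^16, C_3 ≅ Z^5.

∂_1: C_1 → C_0 maps an edge to its endpoints' difference, ∂[p,q] = q − p.
As a 11×22 matrix over Z this has rank 9, with invariant factors (1,1,1,1,1,1,1,1,1).

The boundary map ∂_2: C_2 → C_1 sends each 2-simplex [p,q,r] to [q,r] − [p,r] + [p,q]. For instance
  ∂FJL = JL − FL + FJ,
  ∂BGM = GM − BM + BG.
As a 22×16 matrix over Z this has rank 12, with invariant factors (1,1,1,1,1,1,1,1,1,1,1,1).

Boundary ∂_3: C_3 → C_2 sends each 3-simplex σ to the alternating sum Σ_i (−1)^i (σ with its i-th vertex removed). For instance
  ∂BGMP = GMP − BMP + BGP − BGM,
  ∂BDGP = DGP − BGP + BDP − BDG.
The 16×5 boundary matrix has rank 4 and Smith normal form diag(1,1,1,1).

Computing H_k = (kernel of ∂_k) / (image of ∂_{k+1}):

  H_0: rank C_0 − rank ∂_1 = 11 − 9 = 2, and the invariant factors of ∂_1 are all 1, so H_0 = Z^2.
  H_1: rank ker ∂_1 − rank ∂_2 = (22 − 9) − 12 = 1, and the invariant factors of ∂_2 are all 1, so H_1 = Z.
  H_2: rank ker ∂_2 − rank ∂_3 = (16 − 12) − 4 = 0, and the invariant factors of ∂_3 are all 1, so H_2 = 0.
  H_3: rank ker ∂_3 − rank ∂_4 = (5 − 4) − 0 = 1, and there is no ∂_4, so H_3 = Z.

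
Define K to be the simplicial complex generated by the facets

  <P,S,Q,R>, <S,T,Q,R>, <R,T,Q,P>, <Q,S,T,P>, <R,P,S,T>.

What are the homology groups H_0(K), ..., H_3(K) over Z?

We work with the vertex ordering P < Q < R < S < T. The simplices of K, each written with vertices in increasing order, are:

  0-simplices (5): P, Q, R, S, T
  1-simplices (10): PQ, PR, PS, PT, QR, QS, QT, RS, RT, ST
  2-simplices (10): PQR, PQS, PQT, PRS, PRT, PST, QRS, QRT, QST, RST
  3-simplices (5): PQRS, PQRT, PQST, PRST, QRST

so the chain groups are C_0 ≅ Z^5, C_1 ≅ Z^10, C_2 ≅ Z^10, C_3 ≅ Z^5.

Boundary ∂_1: C_1 → C_0 is given by ∂[p,q] = [q] − [p].
As a 5×10 matrix over Z this has rank 4, with invariant factors (1,1,1,1).

The boundary map ∂_2: C_2 → C_1 maps a triangle to the signed sum of its edges. For instance
  ∂PRT = RT − PT + PR,
  ∂RST = ST − RT + RS.
As a 10×10 matrix over Z this has rank 6, with invariant factors (1,1,1,1,1,1).

∂_3: C_3 → C_2 sends each 3-simplex σ to the alternating sum Σ_i (−1)^i (σ with its i-th vertex removed). For instance
  ∂PRST = RST − PST + PRT − PRS,
  ∂PQRS = QRS − PRS + PQS − PQR.
This gives a 10×5 integer matrix of rank 4; reducing to Smith normal form yields diagonal entries (1,1,1,1).

Reading off H_k = ker ∂_k / im ∂_{k+1}:

  H_0: rank C_0 − rank ∂_1 = 5 − 4 = 1, and the invariant factors of ∂_1 are all 1, so H_0 = Z.
  H_1: rank ker ∂_1 − rank ∂_2 = (10 − 4) − 6 = 0, and the invariant factors of ∂_2 are all 1, so H_1 = 0.
  H_2: rank ker ∂_2 − rank ∂_3 = (10 − 6) − 4 = 0, and the invariant factors of ∂_3 are all 1, so H_2 = 0.
  H_3: rank ker ∂_3 − rank ∂_4 = (5 − 4) − 0 = 1, and there is no ∂_4, so H_3 = Z.

H_0 = Z,  H_1 = 0,  H_2 = 0,  H_3 = Z.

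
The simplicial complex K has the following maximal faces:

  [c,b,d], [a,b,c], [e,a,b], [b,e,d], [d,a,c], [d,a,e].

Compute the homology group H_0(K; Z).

K has 5 vertices, 9 edges, 6 triangles.
rank ∂_0 = 0, rank ∂_1 = 4 ⇒ b_0 = 5 − 0 − 4 = 1; all invariant factors of ∂_1 are 1 so no torsion. So H_0 ≅ Z.

H_0 = Z.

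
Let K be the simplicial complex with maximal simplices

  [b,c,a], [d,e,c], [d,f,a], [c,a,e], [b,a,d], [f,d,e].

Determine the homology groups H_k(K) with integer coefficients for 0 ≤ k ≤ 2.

Fix the vertex order a < b < c < d < e < f and write every simplex with vertices in increasing order. Then dim K = 2 and the simplices of K are:

  0-simplices (6): a, b, c, d, e, f
  1-simplices (12): ab, ac, ad, ae, af, bc, bd, cd, ce, de, df, ef
  2-simplices (6): abc, abd, ace, adf, cde, def

giving chain groups C_0 ≅ Z^6, C_1 ≅ Z^12, C_2 ≅ Z^6.

The boundary map ∂_1: C_1 → C_0 sends each edge [p,q] (with p < q) to q − p. For instance
  ∂ce = e − c.
The 6×12 boundary matrix has rank 5 and Smith normal form diag(1,1,1,1,1).

Boundary ∂_2: C_2 → C_1 acts by ∂[p,q,r] = [q,r] − [p,r] + [p,q]. For instance
  ∂def = ef − df + de,
  ∂adf = df − af + ad.
The resulting 12×6 matrix has rank 6, and its Smith normal form has invariant factors (1,1,1,1,1,1).

Now H_k = ker ∂_k / im ∂_{k+1}, so:

  H_0: rank C_0 − rank ∂_1 = 6 − 5 = 1, and the invariant factors of ∂_1 are all 1, so H_0 = Z.
  H_1: rank ker ∂_1 − rank ∂_2 = (12 − 5) − 6 = 1, and the invariant factors of ∂_2 are all 1, so H_1 = Z.
  H_2: rank ker ∂_2 − rank ∂_3 = (6 − 6) − 0 = 0, and there is no ∂_3, so H_2 = 0.

As a check, the Euler characteristic is 6 − 12 + 6 = 0, which agrees with 1 − 1 + 0 = 0.

H_0 = Z,  H_1 = Z,  H_2 = 0.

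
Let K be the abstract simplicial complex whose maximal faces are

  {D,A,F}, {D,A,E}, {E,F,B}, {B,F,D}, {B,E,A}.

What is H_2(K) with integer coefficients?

K has 5 vertices, 10 edges, 5 triangles.
rank ∂_2 = 5, rank ∂_3 = 0 ⇒ b_2 = 5 − 5 − 0 = 0. So H_2 = 0.

H_2 ≅ 0.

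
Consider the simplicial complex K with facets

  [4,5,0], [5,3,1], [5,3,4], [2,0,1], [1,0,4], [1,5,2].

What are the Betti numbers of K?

K has 6 vertices, 12 edges, 6 triangles.
rank ∂_0 = 0, rank ∂_1 = 5 ⇒ b_0 = 6 − 0 − 5 = 1; all invariant factors of ∂_1 are 1 so no torsion. So H_0 = Z.
rank ∂_1 = 5, rank ∂_2 = 6 ⇒ b_1 = 12 − 5 − 6 = 1; all invariant factors of ∂_2 are 1 so no torsion. So H_1 = Z.
rank ∂_2 = 6, rank ∂_3 = 0 ⇒ b_2 = 6 − 6 − 0 = 0. So H_2 = 0.

b_0 = 1, b_1 = 1, b_2 = 0.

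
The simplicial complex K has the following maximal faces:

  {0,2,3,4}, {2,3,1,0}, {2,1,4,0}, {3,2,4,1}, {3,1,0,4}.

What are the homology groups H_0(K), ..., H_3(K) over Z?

H_0 = Z,  H_1 = 0,  H_2 = 0,  H_3 = Z.

Order the vertices as 0 < 1 < 2 < 3 < 4. Listing each simplex with vertices in this order, K has dimension 3 with simplices:

  0-simplices (5): [0], [1], [2], [3], [4]
  1-simplices (10): [0,1], [0,2], [0,3], [0,4], [1,2], [1,3], [1,4], [2,3], [2,4], [3,4]
  2-simplices (10): [0,1,2], [0,1,3], [0,1,4], [0,2,3], [0,2,4], [0,3,4], [1,2,3], [1,2,4], [1,3,4], [2,3,4]
  3-simplices (5): [0,1,2,3], [0,1,2,4], [0,1,3,4], [0,2,3,4], [1,2,3,4]

so the chain groups are C_0 ≅ Z^5, C_1 ≅ Z^10, C_2 ≅ Z^10, C_3 ≅ Z^5.

∂_1: C_1 → C_0 maps an edge to its endpoints' difference, ∂[p,q] = q − p. For instance
  ∂[1,4] = [4] − [1].
This gives a 5×10 integer matrix of rank 4; reducing to Smith normal form yields diagonal entries (1,1,1,1).

The boundary map ∂_2: C_2 → C_1 sends each 2-simplex [p,q,r] to [q,r] − [p,r] + [p,q]. For instance
  ∂[2,3,4] = [3,4] − [2,4] + [2,3],
  ∂[1,2,3] = [2,3] − [1,3] + [1,2].
As a 10×10 matrix over Z this has rank 6, with invariant factors (1,1,1,1,1,1).

Boundary ∂_3: C_3 → C_2 sends each 3-simplex σ to the alternating sum Σ_i (−1)^i (σ with its i-th vertex removed). For instance
  ∂[1,2,3,4] = [2,3,4] − [1,3,4] + [1,2,4] − [1,2,3],
  ∂[0,1,2,3] = [1,2,3] − [0,2,3] + [0,1,3] − [0,1,2].
This gives a 10×5 integer matrix of rank 4; reducing to Smith normal form yields diagonal entries (1,1,1,1).

Now H_k = ker ∂_k / im ∂_{k+1}, so:

  H_0: rank C_0 − rank ∂_1 = 5 − 4 = 1, and the invariant factors of ∂_1 are all 1, so H_0 ≅ Z.
  H_1: rank ker ∂_1 − rank ∂_2 = (10 − 4) − 6 = 0, and the invariant factors of ∂_2 are all 1, so H_1 ≅ 0.
  H_2: rank ker ∂_2 − rank ∂_3 = (10 − 6) − 4 = 0, and the invariant factors of ∂_3 are all 1, so H_2 ≅ 0.
  H_3: rank ker ∂_3 − rank ∂_4 = (5 − 4) − 0 = 1, and there is no ∂_4, so H_3 ≅ Z.

As a check, the Euler characteristic is 5 − 10 + 10 − 5 = 0, which agrees with 1 − 0 + 0 − 1 = 0.
(K is a triangulation of the 3-sphere S^3.)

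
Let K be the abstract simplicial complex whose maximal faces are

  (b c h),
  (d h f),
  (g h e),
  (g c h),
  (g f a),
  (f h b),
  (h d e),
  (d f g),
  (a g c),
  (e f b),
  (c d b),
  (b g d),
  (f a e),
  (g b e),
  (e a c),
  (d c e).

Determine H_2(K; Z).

H_2 ≅ Z.

Take the total order a < b < c < d < e < f < g < h on the vertex set. Then K (dimension 2) consists of the simplices:

  0-simplices (8): a, b, c, d, e, f, g, h
  1-simplices (24): ac, ae, af, ag, bc, bd, be, bf, bg, bh, cd, ce, cg, ch, de, df, dg, dh, ef, eg, eh, fg, fh, gh
  2-simplices (16): ace, acg, aef, afg, bcd, bch, bdg, bef, beg, bfh, cde, cgh, deh, dfg, dfh, egh

so the chain groups are C_0 ≅ Z^8, C_1 ≅ Z^24, C_2 ≅ Z^16.

Boundary ∂_1: C_1 → C_0 is given by ∂[p,q] = [q] − [p]. For instance
  ∂bg = g − b.
As a 8×24 matrix over Z this has rank 7, with invariant factors (1,1,1,1,1,1,1).

Boundary ∂_2: C_2 → C_1 maps a triangle to the signed sum of its edges. For instance
  ∂dfg = fg − dg + df,
  ∂bcd = cd − bd + bc.
This gives a 24×16 integer matrix of rank 15; reducing to Smith normal form yields diagonal entries (1,1,1,1,1,1,1,1,1,1,1,1,1,1,1).

Reading off H_k = ker ∂_k / im ∂_{k+1}:

  H_2: rank ker ∂_2 − rank ∂_3 = (16 − 15) − 0 = 1, and there is no ∂_3, so H_2 = Z.

(K is a triangulation of the torus T^2.)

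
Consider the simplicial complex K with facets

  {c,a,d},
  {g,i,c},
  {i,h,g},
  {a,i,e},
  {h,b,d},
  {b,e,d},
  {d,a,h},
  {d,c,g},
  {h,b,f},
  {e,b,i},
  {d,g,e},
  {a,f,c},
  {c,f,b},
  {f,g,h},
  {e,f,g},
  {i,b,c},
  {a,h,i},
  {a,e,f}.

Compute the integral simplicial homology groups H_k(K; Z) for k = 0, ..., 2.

Order the vertices as a < b < c < d < e < f < g < h < i. Listing each simplex with vertices in this order, K has dimension 2 with simplices:

  0-simplices (9): a, b, c, d, e, f, g, h, i
  1-simplices (27): ac, ad, ae, af, ah, ai, bc, bd, be, bf, bh, bi, cd, cf, cg, ci, de, dg, dh, ef, eg, ei, fg, fh, gh, gi, hi
  2-simplices (18): acd, acf, adh, aef, aei, ahi, bcf, bci, bde, bdh, bei, bfh, cdg, cgi, deg, efg, fgh, ghi

so the chain groups are C_0 ≅ Z^9, C_1 ≅ Z^27, C_2 ≅ Z^18.

Boundary ∂_1: C_1 → C_0 is given by ∂[p,q] = [q] − [p]. For instance
  ∂ae = e − a.
The resulting 9×27 matrix has rank 8, and its Smith normal form has invariant factors (1,1,1,1,1,1,1,1).

Boundary ∂_2: C_2 → C_1 maps a triangle to the signed sum of its edges. For instance
  ∂efg = fg − eg + ef,
  ∂aef = ef − af + ae.
This gives a 27×18 integer matrix of rank 17; reducing to Smith normal form yields diagonal entries (1,1,1,1,1,1,1,1,1,1,1,1,1,1,1,1,1).

Computing H_k = (kernel of ∂_k) / (image of ∂_{k+1}):

  H_0: rank C_0 − rank ∂_1 = 9 − 8 = 1, and the invariant factors of ∂_1 are all 1, so H_0 = Z.
  H_1: rank ker ∂_1 − rank ∂_2 = (27 − 8) − 17 = 2, and the invariant factors of ∂_2 are all 1, so H_1 = Z^2.
  H_2: rank ker ∂_2 − rank ∂_3 = (18 − 17) − 0 = 1, and there is no ∂_3, so H_2 = Z.

(K is a triangulation of the torus T^2.)

H_0 = Z,  H_1 = Z^2,  H_2 = Z.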